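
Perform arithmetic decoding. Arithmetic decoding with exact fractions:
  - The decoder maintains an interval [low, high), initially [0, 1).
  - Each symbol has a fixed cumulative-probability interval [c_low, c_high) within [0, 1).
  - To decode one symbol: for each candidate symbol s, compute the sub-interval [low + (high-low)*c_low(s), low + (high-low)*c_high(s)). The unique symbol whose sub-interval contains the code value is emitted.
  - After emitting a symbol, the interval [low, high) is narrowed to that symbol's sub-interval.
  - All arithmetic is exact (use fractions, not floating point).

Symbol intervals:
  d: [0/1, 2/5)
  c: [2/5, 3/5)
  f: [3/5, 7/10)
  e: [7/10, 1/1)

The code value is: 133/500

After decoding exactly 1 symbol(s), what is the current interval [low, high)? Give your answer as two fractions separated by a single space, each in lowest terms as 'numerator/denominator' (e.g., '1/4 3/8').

Answer: 0/1 2/5

Derivation:
Step 1: interval [0/1, 1/1), width = 1/1 - 0/1 = 1/1
  'd': [0/1 + 1/1*0/1, 0/1 + 1/1*2/5) = [0/1, 2/5) <- contains code 133/500
  'c': [0/1 + 1/1*2/5, 0/1 + 1/1*3/5) = [2/5, 3/5)
  'f': [0/1 + 1/1*3/5, 0/1 + 1/1*7/10) = [3/5, 7/10)
  'e': [0/1 + 1/1*7/10, 0/1 + 1/1*1/1) = [7/10, 1/1)
  emit 'd', narrow to [0/1, 2/5)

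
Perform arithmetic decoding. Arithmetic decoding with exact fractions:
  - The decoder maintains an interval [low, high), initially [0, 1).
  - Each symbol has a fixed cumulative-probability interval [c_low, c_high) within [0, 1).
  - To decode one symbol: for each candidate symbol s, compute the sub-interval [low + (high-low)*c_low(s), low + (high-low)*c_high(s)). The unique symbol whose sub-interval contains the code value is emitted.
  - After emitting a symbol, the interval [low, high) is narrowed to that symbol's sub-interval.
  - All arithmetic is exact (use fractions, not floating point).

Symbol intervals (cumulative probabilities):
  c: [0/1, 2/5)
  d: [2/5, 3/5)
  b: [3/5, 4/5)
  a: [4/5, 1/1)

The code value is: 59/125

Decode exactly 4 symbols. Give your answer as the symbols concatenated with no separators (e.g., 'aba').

Answer: dcad

Derivation:
Step 1: interval [0/1, 1/1), width = 1/1 - 0/1 = 1/1
  'c': [0/1 + 1/1*0/1, 0/1 + 1/1*2/5) = [0/1, 2/5)
  'd': [0/1 + 1/1*2/5, 0/1 + 1/1*3/5) = [2/5, 3/5) <- contains code 59/125
  'b': [0/1 + 1/1*3/5, 0/1 + 1/1*4/5) = [3/5, 4/5)
  'a': [0/1 + 1/1*4/5, 0/1 + 1/1*1/1) = [4/5, 1/1)
  emit 'd', narrow to [2/5, 3/5)
Step 2: interval [2/5, 3/5), width = 3/5 - 2/5 = 1/5
  'c': [2/5 + 1/5*0/1, 2/5 + 1/5*2/5) = [2/5, 12/25) <- contains code 59/125
  'd': [2/5 + 1/5*2/5, 2/5 + 1/5*3/5) = [12/25, 13/25)
  'b': [2/5 + 1/5*3/5, 2/5 + 1/5*4/5) = [13/25, 14/25)
  'a': [2/5 + 1/5*4/5, 2/5 + 1/5*1/1) = [14/25, 3/5)
  emit 'c', narrow to [2/5, 12/25)
Step 3: interval [2/5, 12/25), width = 12/25 - 2/5 = 2/25
  'c': [2/5 + 2/25*0/1, 2/5 + 2/25*2/5) = [2/5, 54/125)
  'd': [2/5 + 2/25*2/5, 2/5 + 2/25*3/5) = [54/125, 56/125)
  'b': [2/5 + 2/25*3/5, 2/5 + 2/25*4/5) = [56/125, 58/125)
  'a': [2/5 + 2/25*4/5, 2/5 + 2/25*1/1) = [58/125, 12/25) <- contains code 59/125
  emit 'a', narrow to [58/125, 12/25)
Step 4: interval [58/125, 12/25), width = 12/25 - 58/125 = 2/125
  'c': [58/125 + 2/125*0/1, 58/125 + 2/125*2/5) = [58/125, 294/625)
  'd': [58/125 + 2/125*2/5, 58/125 + 2/125*3/5) = [294/625, 296/625) <- contains code 59/125
  'b': [58/125 + 2/125*3/5, 58/125 + 2/125*4/5) = [296/625, 298/625)
  'a': [58/125 + 2/125*4/5, 58/125 + 2/125*1/1) = [298/625, 12/25)
  emit 'd', narrow to [294/625, 296/625)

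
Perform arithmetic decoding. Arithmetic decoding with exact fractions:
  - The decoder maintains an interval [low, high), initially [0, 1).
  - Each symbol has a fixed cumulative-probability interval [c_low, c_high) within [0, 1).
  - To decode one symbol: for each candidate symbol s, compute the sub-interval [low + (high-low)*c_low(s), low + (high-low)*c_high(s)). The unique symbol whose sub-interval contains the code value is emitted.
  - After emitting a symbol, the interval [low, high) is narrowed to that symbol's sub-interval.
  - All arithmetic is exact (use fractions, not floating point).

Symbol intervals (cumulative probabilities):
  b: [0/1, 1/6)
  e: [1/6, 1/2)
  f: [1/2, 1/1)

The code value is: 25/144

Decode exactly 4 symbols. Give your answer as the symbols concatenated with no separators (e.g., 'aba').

Step 1: interval [0/1, 1/1), width = 1/1 - 0/1 = 1/1
  'b': [0/1 + 1/1*0/1, 0/1 + 1/1*1/6) = [0/1, 1/6)
  'e': [0/1 + 1/1*1/6, 0/1 + 1/1*1/2) = [1/6, 1/2) <- contains code 25/144
  'f': [0/1 + 1/1*1/2, 0/1 + 1/1*1/1) = [1/2, 1/1)
  emit 'e', narrow to [1/6, 1/2)
Step 2: interval [1/6, 1/2), width = 1/2 - 1/6 = 1/3
  'b': [1/6 + 1/3*0/1, 1/6 + 1/3*1/6) = [1/6, 2/9) <- contains code 25/144
  'e': [1/6 + 1/3*1/6, 1/6 + 1/3*1/2) = [2/9, 1/3)
  'f': [1/6 + 1/3*1/2, 1/6 + 1/3*1/1) = [1/3, 1/2)
  emit 'b', narrow to [1/6, 2/9)
Step 3: interval [1/6, 2/9), width = 2/9 - 1/6 = 1/18
  'b': [1/6 + 1/18*0/1, 1/6 + 1/18*1/6) = [1/6, 19/108) <- contains code 25/144
  'e': [1/6 + 1/18*1/6, 1/6 + 1/18*1/2) = [19/108, 7/36)
  'f': [1/6 + 1/18*1/2, 1/6 + 1/18*1/1) = [7/36, 2/9)
  emit 'b', narrow to [1/6, 19/108)
Step 4: interval [1/6, 19/108), width = 19/108 - 1/6 = 1/108
  'b': [1/6 + 1/108*0/1, 1/6 + 1/108*1/6) = [1/6, 109/648)
  'e': [1/6 + 1/108*1/6, 1/6 + 1/108*1/2) = [109/648, 37/216)
  'f': [1/6 + 1/108*1/2, 1/6 + 1/108*1/1) = [37/216, 19/108) <- contains code 25/144
  emit 'f', narrow to [37/216, 19/108)

Answer: ebbf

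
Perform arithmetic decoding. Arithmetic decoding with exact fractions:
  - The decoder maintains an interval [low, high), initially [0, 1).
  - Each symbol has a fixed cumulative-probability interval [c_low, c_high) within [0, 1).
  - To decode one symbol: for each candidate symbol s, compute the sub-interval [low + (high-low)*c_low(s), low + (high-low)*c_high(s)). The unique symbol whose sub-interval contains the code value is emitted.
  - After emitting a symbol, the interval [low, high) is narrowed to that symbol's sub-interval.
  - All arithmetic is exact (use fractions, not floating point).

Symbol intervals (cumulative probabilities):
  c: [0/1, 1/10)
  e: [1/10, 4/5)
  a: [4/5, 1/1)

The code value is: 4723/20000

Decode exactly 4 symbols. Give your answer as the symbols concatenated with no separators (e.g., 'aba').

Answer: eeec

Derivation:
Step 1: interval [0/1, 1/1), width = 1/1 - 0/1 = 1/1
  'c': [0/1 + 1/1*0/1, 0/1 + 1/1*1/10) = [0/1, 1/10)
  'e': [0/1 + 1/1*1/10, 0/1 + 1/1*4/5) = [1/10, 4/5) <- contains code 4723/20000
  'a': [0/1 + 1/1*4/5, 0/1 + 1/1*1/1) = [4/5, 1/1)
  emit 'e', narrow to [1/10, 4/5)
Step 2: interval [1/10, 4/5), width = 4/5 - 1/10 = 7/10
  'c': [1/10 + 7/10*0/1, 1/10 + 7/10*1/10) = [1/10, 17/100)
  'e': [1/10 + 7/10*1/10, 1/10 + 7/10*4/5) = [17/100, 33/50) <- contains code 4723/20000
  'a': [1/10 + 7/10*4/5, 1/10 + 7/10*1/1) = [33/50, 4/5)
  emit 'e', narrow to [17/100, 33/50)
Step 3: interval [17/100, 33/50), width = 33/50 - 17/100 = 49/100
  'c': [17/100 + 49/100*0/1, 17/100 + 49/100*1/10) = [17/100, 219/1000)
  'e': [17/100 + 49/100*1/10, 17/100 + 49/100*4/5) = [219/1000, 281/500) <- contains code 4723/20000
  'a': [17/100 + 49/100*4/5, 17/100 + 49/100*1/1) = [281/500, 33/50)
  emit 'e', narrow to [219/1000, 281/500)
Step 4: interval [219/1000, 281/500), width = 281/500 - 219/1000 = 343/1000
  'c': [219/1000 + 343/1000*0/1, 219/1000 + 343/1000*1/10) = [219/1000, 2533/10000) <- contains code 4723/20000
  'e': [219/1000 + 343/1000*1/10, 219/1000 + 343/1000*4/5) = [2533/10000, 2467/5000)
  'a': [219/1000 + 343/1000*4/5, 219/1000 + 343/1000*1/1) = [2467/5000, 281/500)
  emit 'c', narrow to [219/1000, 2533/10000)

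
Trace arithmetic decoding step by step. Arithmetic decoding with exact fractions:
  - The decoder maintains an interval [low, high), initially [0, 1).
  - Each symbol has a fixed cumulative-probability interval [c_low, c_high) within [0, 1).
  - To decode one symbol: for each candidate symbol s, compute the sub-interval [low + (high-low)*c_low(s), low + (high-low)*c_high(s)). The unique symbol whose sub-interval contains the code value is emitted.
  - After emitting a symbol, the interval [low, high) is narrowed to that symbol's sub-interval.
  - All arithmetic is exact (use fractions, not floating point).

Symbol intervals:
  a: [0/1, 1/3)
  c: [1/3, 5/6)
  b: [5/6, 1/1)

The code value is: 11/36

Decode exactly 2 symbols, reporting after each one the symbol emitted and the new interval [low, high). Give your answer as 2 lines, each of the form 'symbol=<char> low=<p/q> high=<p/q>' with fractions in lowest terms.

Answer: symbol=a low=0/1 high=1/3
symbol=b low=5/18 high=1/3

Derivation:
Step 1: interval [0/1, 1/1), width = 1/1 - 0/1 = 1/1
  'a': [0/1 + 1/1*0/1, 0/1 + 1/1*1/3) = [0/1, 1/3) <- contains code 11/36
  'c': [0/1 + 1/1*1/3, 0/1 + 1/1*5/6) = [1/3, 5/6)
  'b': [0/1 + 1/1*5/6, 0/1 + 1/1*1/1) = [5/6, 1/1)
  emit 'a', narrow to [0/1, 1/3)
Step 2: interval [0/1, 1/3), width = 1/3 - 0/1 = 1/3
  'a': [0/1 + 1/3*0/1, 0/1 + 1/3*1/3) = [0/1, 1/9)
  'c': [0/1 + 1/3*1/3, 0/1 + 1/3*5/6) = [1/9, 5/18)
  'b': [0/1 + 1/3*5/6, 0/1 + 1/3*1/1) = [5/18, 1/3) <- contains code 11/36
  emit 'b', narrow to [5/18, 1/3)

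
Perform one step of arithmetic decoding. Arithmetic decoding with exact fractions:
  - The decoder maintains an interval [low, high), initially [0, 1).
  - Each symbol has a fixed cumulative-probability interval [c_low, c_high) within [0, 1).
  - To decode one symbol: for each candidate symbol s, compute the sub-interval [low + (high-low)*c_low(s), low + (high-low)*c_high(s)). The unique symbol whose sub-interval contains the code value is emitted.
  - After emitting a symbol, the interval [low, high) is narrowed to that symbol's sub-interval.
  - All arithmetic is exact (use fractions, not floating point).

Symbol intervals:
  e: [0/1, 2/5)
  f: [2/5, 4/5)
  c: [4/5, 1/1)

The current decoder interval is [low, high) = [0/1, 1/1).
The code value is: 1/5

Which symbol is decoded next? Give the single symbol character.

Answer: e

Derivation:
Interval width = high − low = 1/1 − 0/1 = 1/1
Scaled code = (code − low) / width = (1/5 − 0/1) / 1/1 = 1/5
  e: [0/1, 2/5) ← scaled code falls here ✓
  f: [2/5, 4/5) 
  c: [4/5, 1/1) 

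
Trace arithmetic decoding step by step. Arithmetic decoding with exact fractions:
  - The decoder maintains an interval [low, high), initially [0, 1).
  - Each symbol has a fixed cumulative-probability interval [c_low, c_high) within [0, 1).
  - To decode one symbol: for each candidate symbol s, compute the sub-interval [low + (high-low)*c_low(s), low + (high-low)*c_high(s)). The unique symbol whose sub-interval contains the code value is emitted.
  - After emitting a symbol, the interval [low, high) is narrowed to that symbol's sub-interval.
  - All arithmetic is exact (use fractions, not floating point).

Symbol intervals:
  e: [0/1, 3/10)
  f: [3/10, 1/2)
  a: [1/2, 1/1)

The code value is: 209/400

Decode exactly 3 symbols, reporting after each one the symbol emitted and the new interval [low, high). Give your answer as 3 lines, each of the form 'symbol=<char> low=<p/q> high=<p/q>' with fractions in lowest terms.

Answer: symbol=a low=1/2 high=1/1
symbol=e low=1/2 high=13/20
symbol=e low=1/2 high=109/200

Derivation:
Step 1: interval [0/1, 1/1), width = 1/1 - 0/1 = 1/1
  'e': [0/1 + 1/1*0/1, 0/1 + 1/1*3/10) = [0/1, 3/10)
  'f': [0/1 + 1/1*3/10, 0/1 + 1/1*1/2) = [3/10, 1/2)
  'a': [0/1 + 1/1*1/2, 0/1 + 1/1*1/1) = [1/2, 1/1) <- contains code 209/400
  emit 'a', narrow to [1/2, 1/1)
Step 2: interval [1/2, 1/1), width = 1/1 - 1/2 = 1/2
  'e': [1/2 + 1/2*0/1, 1/2 + 1/2*3/10) = [1/2, 13/20) <- contains code 209/400
  'f': [1/2 + 1/2*3/10, 1/2 + 1/2*1/2) = [13/20, 3/4)
  'a': [1/2 + 1/2*1/2, 1/2 + 1/2*1/1) = [3/4, 1/1)
  emit 'e', narrow to [1/2, 13/20)
Step 3: interval [1/2, 13/20), width = 13/20 - 1/2 = 3/20
  'e': [1/2 + 3/20*0/1, 1/2 + 3/20*3/10) = [1/2, 109/200) <- contains code 209/400
  'f': [1/2 + 3/20*3/10, 1/2 + 3/20*1/2) = [109/200, 23/40)
  'a': [1/2 + 3/20*1/2, 1/2 + 3/20*1/1) = [23/40, 13/20)
  emit 'e', narrow to [1/2, 109/200)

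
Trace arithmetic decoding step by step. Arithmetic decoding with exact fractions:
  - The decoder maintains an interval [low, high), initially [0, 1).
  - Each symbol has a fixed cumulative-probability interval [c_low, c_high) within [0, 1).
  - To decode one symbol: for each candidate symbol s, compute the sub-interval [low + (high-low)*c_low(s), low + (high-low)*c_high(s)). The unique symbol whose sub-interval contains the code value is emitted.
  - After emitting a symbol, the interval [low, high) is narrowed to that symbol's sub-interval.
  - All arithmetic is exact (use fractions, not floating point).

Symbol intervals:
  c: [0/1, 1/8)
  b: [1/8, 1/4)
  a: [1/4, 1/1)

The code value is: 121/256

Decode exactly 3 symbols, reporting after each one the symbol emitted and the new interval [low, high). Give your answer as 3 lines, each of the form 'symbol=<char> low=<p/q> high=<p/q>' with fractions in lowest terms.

Step 1: interval [0/1, 1/1), width = 1/1 - 0/1 = 1/1
  'c': [0/1 + 1/1*0/1, 0/1 + 1/1*1/8) = [0/1, 1/8)
  'b': [0/1 + 1/1*1/8, 0/1 + 1/1*1/4) = [1/8, 1/4)
  'a': [0/1 + 1/1*1/4, 0/1 + 1/1*1/1) = [1/4, 1/1) <- contains code 121/256
  emit 'a', narrow to [1/4, 1/1)
Step 2: interval [1/4, 1/1), width = 1/1 - 1/4 = 3/4
  'c': [1/4 + 3/4*0/1, 1/4 + 3/4*1/8) = [1/4, 11/32)
  'b': [1/4 + 3/4*1/8, 1/4 + 3/4*1/4) = [11/32, 7/16)
  'a': [1/4 + 3/4*1/4, 1/4 + 3/4*1/1) = [7/16, 1/1) <- contains code 121/256
  emit 'a', narrow to [7/16, 1/1)
Step 3: interval [7/16, 1/1), width = 1/1 - 7/16 = 9/16
  'c': [7/16 + 9/16*0/1, 7/16 + 9/16*1/8) = [7/16, 65/128) <- contains code 121/256
  'b': [7/16 + 9/16*1/8, 7/16 + 9/16*1/4) = [65/128, 37/64)
  'a': [7/16 + 9/16*1/4, 7/16 + 9/16*1/1) = [37/64, 1/1)
  emit 'c', narrow to [7/16, 65/128)

Answer: symbol=a low=1/4 high=1/1
symbol=a low=7/16 high=1/1
symbol=c low=7/16 high=65/128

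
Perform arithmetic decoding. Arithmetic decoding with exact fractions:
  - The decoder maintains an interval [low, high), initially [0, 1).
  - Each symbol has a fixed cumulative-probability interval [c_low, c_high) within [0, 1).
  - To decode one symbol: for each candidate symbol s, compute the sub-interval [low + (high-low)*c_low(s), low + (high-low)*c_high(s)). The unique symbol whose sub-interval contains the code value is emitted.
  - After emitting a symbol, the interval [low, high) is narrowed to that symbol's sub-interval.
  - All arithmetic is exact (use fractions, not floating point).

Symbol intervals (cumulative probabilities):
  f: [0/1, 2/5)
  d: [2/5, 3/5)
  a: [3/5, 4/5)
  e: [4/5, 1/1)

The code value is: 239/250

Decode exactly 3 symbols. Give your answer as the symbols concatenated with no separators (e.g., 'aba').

Step 1: interval [0/1, 1/1), width = 1/1 - 0/1 = 1/1
  'f': [0/1 + 1/1*0/1, 0/1 + 1/1*2/5) = [0/1, 2/5)
  'd': [0/1 + 1/1*2/5, 0/1 + 1/1*3/5) = [2/5, 3/5)
  'a': [0/1 + 1/1*3/5, 0/1 + 1/1*4/5) = [3/5, 4/5)
  'e': [0/1 + 1/1*4/5, 0/1 + 1/1*1/1) = [4/5, 1/1) <- contains code 239/250
  emit 'e', narrow to [4/5, 1/1)
Step 2: interval [4/5, 1/1), width = 1/1 - 4/5 = 1/5
  'f': [4/5 + 1/5*0/1, 4/5 + 1/5*2/5) = [4/5, 22/25)
  'd': [4/5 + 1/5*2/5, 4/5 + 1/5*3/5) = [22/25, 23/25)
  'a': [4/5 + 1/5*3/5, 4/5 + 1/5*4/5) = [23/25, 24/25) <- contains code 239/250
  'e': [4/5 + 1/5*4/5, 4/5 + 1/5*1/1) = [24/25, 1/1)
  emit 'a', narrow to [23/25, 24/25)
Step 3: interval [23/25, 24/25), width = 24/25 - 23/25 = 1/25
  'f': [23/25 + 1/25*0/1, 23/25 + 1/25*2/5) = [23/25, 117/125)
  'd': [23/25 + 1/25*2/5, 23/25 + 1/25*3/5) = [117/125, 118/125)
  'a': [23/25 + 1/25*3/5, 23/25 + 1/25*4/5) = [118/125, 119/125)
  'e': [23/25 + 1/25*4/5, 23/25 + 1/25*1/1) = [119/125, 24/25) <- contains code 239/250
  emit 'e', narrow to [119/125, 24/25)

Answer: eae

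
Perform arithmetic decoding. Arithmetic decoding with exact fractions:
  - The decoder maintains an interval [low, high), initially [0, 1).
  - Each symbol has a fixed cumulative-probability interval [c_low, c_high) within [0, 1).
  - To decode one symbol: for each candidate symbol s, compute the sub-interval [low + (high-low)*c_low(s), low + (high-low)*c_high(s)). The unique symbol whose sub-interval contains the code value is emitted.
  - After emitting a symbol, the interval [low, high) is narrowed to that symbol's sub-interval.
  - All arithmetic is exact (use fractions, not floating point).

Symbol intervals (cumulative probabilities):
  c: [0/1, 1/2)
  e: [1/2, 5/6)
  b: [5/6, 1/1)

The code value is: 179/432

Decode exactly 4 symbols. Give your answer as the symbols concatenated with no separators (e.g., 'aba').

Step 1: interval [0/1, 1/1), width = 1/1 - 0/1 = 1/1
  'c': [0/1 + 1/1*0/1, 0/1 + 1/1*1/2) = [0/1, 1/2) <- contains code 179/432
  'e': [0/1 + 1/1*1/2, 0/1 + 1/1*5/6) = [1/2, 5/6)
  'b': [0/1 + 1/1*5/6, 0/1 + 1/1*1/1) = [5/6, 1/1)
  emit 'c', narrow to [0/1, 1/2)
Step 2: interval [0/1, 1/2), width = 1/2 - 0/1 = 1/2
  'c': [0/1 + 1/2*0/1, 0/1 + 1/2*1/2) = [0/1, 1/4)
  'e': [0/1 + 1/2*1/2, 0/1 + 1/2*5/6) = [1/4, 5/12) <- contains code 179/432
  'b': [0/1 + 1/2*5/6, 0/1 + 1/2*1/1) = [5/12, 1/2)
  emit 'e', narrow to [1/4, 5/12)
Step 3: interval [1/4, 5/12), width = 5/12 - 1/4 = 1/6
  'c': [1/4 + 1/6*0/1, 1/4 + 1/6*1/2) = [1/4, 1/3)
  'e': [1/4 + 1/6*1/2, 1/4 + 1/6*5/6) = [1/3, 7/18)
  'b': [1/4 + 1/6*5/6, 1/4 + 1/6*1/1) = [7/18, 5/12) <- contains code 179/432
  emit 'b', narrow to [7/18, 5/12)
Step 4: interval [7/18, 5/12), width = 5/12 - 7/18 = 1/36
  'c': [7/18 + 1/36*0/1, 7/18 + 1/36*1/2) = [7/18, 29/72)
  'e': [7/18 + 1/36*1/2, 7/18 + 1/36*5/6) = [29/72, 89/216)
  'b': [7/18 + 1/36*5/6, 7/18 + 1/36*1/1) = [89/216, 5/12) <- contains code 179/432
  emit 'b', narrow to [89/216, 5/12)

Answer: cebb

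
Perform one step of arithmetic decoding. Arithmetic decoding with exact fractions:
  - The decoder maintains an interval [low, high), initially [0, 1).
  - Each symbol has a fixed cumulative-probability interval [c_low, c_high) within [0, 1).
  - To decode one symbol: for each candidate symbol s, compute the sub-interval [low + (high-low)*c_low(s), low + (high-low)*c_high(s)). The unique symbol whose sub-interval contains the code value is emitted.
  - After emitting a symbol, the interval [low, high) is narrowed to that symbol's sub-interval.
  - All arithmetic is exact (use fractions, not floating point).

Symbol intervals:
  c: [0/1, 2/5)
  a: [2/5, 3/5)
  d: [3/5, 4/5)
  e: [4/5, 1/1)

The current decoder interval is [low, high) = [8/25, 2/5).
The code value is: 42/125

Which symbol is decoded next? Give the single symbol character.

Interval width = high − low = 2/5 − 8/25 = 2/25
Scaled code = (code − low) / width = (42/125 − 8/25) / 2/25 = 1/5
  c: [0/1, 2/5) ← scaled code falls here ✓
  a: [2/5, 3/5) 
  d: [3/5, 4/5) 
  e: [4/5, 1/1) 

Answer: c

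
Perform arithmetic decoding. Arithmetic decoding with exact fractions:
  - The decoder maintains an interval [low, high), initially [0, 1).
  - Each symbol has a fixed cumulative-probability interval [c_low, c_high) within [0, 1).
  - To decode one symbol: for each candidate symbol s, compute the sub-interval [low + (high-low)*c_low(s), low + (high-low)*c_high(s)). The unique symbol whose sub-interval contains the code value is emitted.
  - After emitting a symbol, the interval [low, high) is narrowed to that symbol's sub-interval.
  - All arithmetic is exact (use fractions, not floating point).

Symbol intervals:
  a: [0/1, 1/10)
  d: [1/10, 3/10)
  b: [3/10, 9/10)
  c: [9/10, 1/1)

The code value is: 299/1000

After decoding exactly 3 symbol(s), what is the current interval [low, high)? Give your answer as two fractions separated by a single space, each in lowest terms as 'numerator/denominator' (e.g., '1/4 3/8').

Step 1: interval [0/1, 1/1), width = 1/1 - 0/1 = 1/1
  'a': [0/1 + 1/1*0/1, 0/1 + 1/1*1/10) = [0/1, 1/10)
  'd': [0/1 + 1/1*1/10, 0/1 + 1/1*3/10) = [1/10, 3/10) <- contains code 299/1000
  'b': [0/1 + 1/1*3/10, 0/1 + 1/1*9/10) = [3/10, 9/10)
  'c': [0/1 + 1/1*9/10, 0/1 + 1/1*1/1) = [9/10, 1/1)
  emit 'd', narrow to [1/10, 3/10)
Step 2: interval [1/10, 3/10), width = 3/10 - 1/10 = 1/5
  'a': [1/10 + 1/5*0/1, 1/10 + 1/5*1/10) = [1/10, 3/25)
  'd': [1/10 + 1/5*1/10, 1/10 + 1/5*3/10) = [3/25, 4/25)
  'b': [1/10 + 1/5*3/10, 1/10 + 1/5*9/10) = [4/25, 7/25)
  'c': [1/10 + 1/5*9/10, 1/10 + 1/5*1/1) = [7/25, 3/10) <- contains code 299/1000
  emit 'c', narrow to [7/25, 3/10)
Step 3: interval [7/25, 3/10), width = 3/10 - 7/25 = 1/50
  'a': [7/25 + 1/50*0/1, 7/25 + 1/50*1/10) = [7/25, 141/500)
  'd': [7/25 + 1/50*1/10, 7/25 + 1/50*3/10) = [141/500, 143/500)
  'b': [7/25 + 1/50*3/10, 7/25 + 1/50*9/10) = [143/500, 149/500)
  'c': [7/25 + 1/50*9/10, 7/25 + 1/50*1/1) = [149/500, 3/10) <- contains code 299/1000
  emit 'c', narrow to [149/500, 3/10)

Answer: 149/500 3/10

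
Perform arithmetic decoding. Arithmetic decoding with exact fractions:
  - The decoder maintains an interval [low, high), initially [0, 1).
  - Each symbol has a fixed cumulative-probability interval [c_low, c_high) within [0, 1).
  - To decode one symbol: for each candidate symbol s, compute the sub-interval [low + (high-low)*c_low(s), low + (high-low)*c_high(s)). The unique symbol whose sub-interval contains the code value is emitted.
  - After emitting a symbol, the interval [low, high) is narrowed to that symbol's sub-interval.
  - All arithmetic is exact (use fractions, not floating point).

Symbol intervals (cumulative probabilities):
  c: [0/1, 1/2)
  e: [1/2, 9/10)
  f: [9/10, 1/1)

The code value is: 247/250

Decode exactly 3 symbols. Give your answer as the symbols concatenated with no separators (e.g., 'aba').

Answer: fef

Derivation:
Step 1: interval [0/1, 1/1), width = 1/1 - 0/1 = 1/1
  'c': [0/1 + 1/1*0/1, 0/1 + 1/1*1/2) = [0/1, 1/2)
  'e': [0/1 + 1/1*1/2, 0/1 + 1/1*9/10) = [1/2, 9/10)
  'f': [0/1 + 1/1*9/10, 0/1 + 1/1*1/1) = [9/10, 1/1) <- contains code 247/250
  emit 'f', narrow to [9/10, 1/1)
Step 2: interval [9/10, 1/1), width = 1/1 - 9/10 = 1/10
  'c': [9/10 + 1/10*0/1, 9/10 + 1/10*1/2) = [9/10, 19/20)
  'e': [9/10 + 1/10*1/2, 9/10 + 1/10*9/10) = [19/20, 99/100) <- contains code 247/250
  'f': [9/10 + 1/10*9/10, 9/10 + 1/10*1/1) = [99/100, 1/1)
  emit 'e', narrow to [19/20, 99/100)
Step 3: interval [19/20, 99/100), width = 99/100 - 19/20 = 1/25
  'c': [19/20 + 1/25*0/1, 19/20 + 1/25*1/2) = [19/20, 97/100)
  'e': [19/20 + 1/25*1/2, 19/20 + 1/25*9/10) = [97/100, 493/500)
  'f': [19/20 + 1/25*9/10, 19/20 + 1/25*1/1) = [493/500, 99/100) <- contains code 247/250
  emit 'f', narrow to [493/500, 99/100)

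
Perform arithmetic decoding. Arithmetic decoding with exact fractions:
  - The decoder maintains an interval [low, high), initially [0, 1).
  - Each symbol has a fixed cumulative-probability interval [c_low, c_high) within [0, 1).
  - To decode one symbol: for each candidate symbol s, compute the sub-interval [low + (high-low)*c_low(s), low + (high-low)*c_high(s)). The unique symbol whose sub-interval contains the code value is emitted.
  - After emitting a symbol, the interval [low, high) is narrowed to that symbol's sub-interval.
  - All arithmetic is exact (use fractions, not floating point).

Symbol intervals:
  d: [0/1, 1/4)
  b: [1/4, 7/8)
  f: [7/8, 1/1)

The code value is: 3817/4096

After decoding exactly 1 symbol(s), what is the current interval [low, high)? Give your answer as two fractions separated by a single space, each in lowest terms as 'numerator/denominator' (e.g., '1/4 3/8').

Step 1: interval [0/1, 1/1), width = 1/1 - 0/1 = 1/1
  'd': [0/1 + 1/1*0/1, 0/1 + 1/1*1/4) = [0/1, 1/4)
  'b': [0/1 + 1/1*1/4, 0/1 + 1/1*7/8) = [1/4, 7/8)
  'f': [0/1 + 1/1*7/8, 0/1 + 1/1*1/1) = [7/8, 1/1) <- contains code 3817/4096
  emit 'f', narrow to [7/8, 1/1)

Answer: 7/8 1/1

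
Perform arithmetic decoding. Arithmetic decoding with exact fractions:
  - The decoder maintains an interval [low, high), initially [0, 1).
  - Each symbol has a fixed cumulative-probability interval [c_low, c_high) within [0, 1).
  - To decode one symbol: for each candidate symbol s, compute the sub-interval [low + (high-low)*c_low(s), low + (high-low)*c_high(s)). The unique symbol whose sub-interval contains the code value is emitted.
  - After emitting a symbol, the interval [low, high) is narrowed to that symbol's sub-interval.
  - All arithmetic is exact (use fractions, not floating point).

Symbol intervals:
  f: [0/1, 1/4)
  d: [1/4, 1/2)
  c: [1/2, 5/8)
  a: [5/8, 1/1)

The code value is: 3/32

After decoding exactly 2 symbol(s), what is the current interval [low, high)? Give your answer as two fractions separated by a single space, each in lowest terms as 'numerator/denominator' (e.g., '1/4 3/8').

Answer: 1/16 1/8

Derivation:
Step 1: interval [0/1, 1/1), width = 1/1 - 0/1 = 1/1
  'f': [0/1 + 1/1*0/1, 0/1 + 1/1*1/4) = [0/1, 1/4) <- contains code 3/32
  'd': [0/1 + 1/1*1/4, 0/1 + 1/1*1/2) = [1/4, 1/2)
  'c': [0/1 + 1/1*1/2, 0/1 + 1/1*5/8) = [1/2, 5/8)
  'a': [0/1 + 1/1*5/8, 0/1 + 1/1*1/1) = [5/8, 1/1)
  emit 'f', narrow to [0/1, 1/4)
Step 2: interval [0/1, 1/4), width = 1/4 - 0/1 = 1/4
  'f': [0/1 + 1/4*0/1, 0/1 + 1/4*1/4) = [0/1, 1/16)
  'd': [0/1 + 1/4*1/4, 0/1 + 1/4*1/2) = [1/16, 1/8) <- contains code 3/32
  'c': [0/1 + 1/4*1/2, 0/1 + 1/4*5/8) = [1/8, 5/32)
  'a': [0/1 + 1/4*5/8, 0/1 + 1/4*1/1) = [5/32, 1/4)
  emit 'd', narrow to [1/16, 1/8)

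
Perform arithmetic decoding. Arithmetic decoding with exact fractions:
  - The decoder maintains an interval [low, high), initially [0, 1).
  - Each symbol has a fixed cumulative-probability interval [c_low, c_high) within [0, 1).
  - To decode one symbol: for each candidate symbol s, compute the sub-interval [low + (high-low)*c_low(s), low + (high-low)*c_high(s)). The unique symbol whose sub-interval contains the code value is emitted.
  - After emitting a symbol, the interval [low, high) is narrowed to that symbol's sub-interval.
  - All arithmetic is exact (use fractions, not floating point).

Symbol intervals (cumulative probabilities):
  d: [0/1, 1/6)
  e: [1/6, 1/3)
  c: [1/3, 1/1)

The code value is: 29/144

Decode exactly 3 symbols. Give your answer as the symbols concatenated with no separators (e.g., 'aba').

Step 1: interval [0/1, 1/1), width = 1/1 - 0/1 = 1/1
  'd': [0/1 + 1/1*0/1, 0/1 + 1/1*1/6) = [0/1, 1/6)
  'e': [0/1 + 1/1*1/6, 0/1 + 1/1*1/3) = [1/6, 1/3) <- contains code 29/144
  'c': [0/1 + 1/1*1/3, 0/1 + 1/1*1/1) = [1/3, 1/1)
  emit 'e', narrow to [1/6, 1/3)
Step 2: interval [1/6, 1/3), width = 1/3 - 1/6 = 1/6
  'd': [1/6 + 1/6*0/1, 1/6 + 1/6*1/6) = [1/6, 7/36)
  'e': [1/6 + 1/6*1/6, 1/6 + 1/6*1/3) = [7/36, 2/9) <- contains code 29/144
  'c': [1/6 + 1/6*1/3, 1/6 + 1/6*1/1) = [2/9, 1/3)
  emit 'e', narrow to [7/36, 2/9)
Step 3: interval [7/36, 2/9), width = 2/9 - 7/36 = 1/36
  'd': [7/36 + 1/36*0/1, 7/36 + 1/36*1/6) = [7/36, 43/216)
  'e': [7/36 + 1/36*1/6, 7/36 + 1/36*1/3) = [43/216, 11/54) <- contains code 29/144
  'c': [7/36 + 1/36*1/3, 7/36 + 1/36*1/1) = [11/54, 2/9)
  emit 'e', narrow to [43/216, 11/54)

Answer: eee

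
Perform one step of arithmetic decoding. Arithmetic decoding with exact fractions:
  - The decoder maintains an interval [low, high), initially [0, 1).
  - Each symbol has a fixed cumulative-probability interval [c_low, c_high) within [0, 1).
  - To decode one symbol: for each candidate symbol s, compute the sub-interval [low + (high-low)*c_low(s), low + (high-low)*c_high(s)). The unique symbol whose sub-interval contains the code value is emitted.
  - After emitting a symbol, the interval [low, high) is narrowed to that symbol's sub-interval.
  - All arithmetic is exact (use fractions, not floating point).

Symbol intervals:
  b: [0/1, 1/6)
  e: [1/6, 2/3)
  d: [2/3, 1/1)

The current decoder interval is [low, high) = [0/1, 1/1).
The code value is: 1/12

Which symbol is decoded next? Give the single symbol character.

Interval width = high − low = 1/1 − 0/1 = 1/1
Scaled code = (code − low) / width = (1/12 − 0/1) / 1/1 = 1/12
  b: [0/1, 1/6) ← scaled code falls here ✓
  e: [1/6, 2/3) 
  d: [2/3, 1/1) 

Answer: b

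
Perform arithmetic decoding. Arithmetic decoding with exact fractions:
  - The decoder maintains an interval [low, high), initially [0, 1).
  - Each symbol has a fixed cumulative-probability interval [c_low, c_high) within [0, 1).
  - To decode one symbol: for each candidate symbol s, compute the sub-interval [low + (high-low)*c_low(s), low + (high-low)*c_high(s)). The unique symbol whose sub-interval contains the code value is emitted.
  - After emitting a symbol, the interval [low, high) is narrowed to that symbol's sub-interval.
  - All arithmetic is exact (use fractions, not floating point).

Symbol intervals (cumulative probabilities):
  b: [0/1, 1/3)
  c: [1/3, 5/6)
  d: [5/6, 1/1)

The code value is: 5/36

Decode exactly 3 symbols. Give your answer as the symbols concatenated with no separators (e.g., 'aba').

Answer: bcb

Derivation:
Step 1: interval [0/1, 1/1), width = 1/1 - 0/1 = 1/1
  'b': [0/1 + 1/1*0/1, 0/1 + 1/1*1/3) = [0/1, 1/3) <- contains code 5/36
  'c': [0/1 + 1/1*1/3, 0/1 + 1/1*5/6) = [1/3, 5/6)
  'd': [0/1 + 1/1*5/6, 0/1 + 1/1*1/1) = [5/6, 1/1)
  emit 'b', narrow to [0/1, 1/3)
Step 2: interval [0/1, 1/3), width = 1/3 - 0/1 = 1/3
  'b': [0/1 + 1/3*0/1, 0/1 + 1/3*1/3) = [0/1, 1/9)
  'c': [0/1 + 1/3*1/3, 0/1 + 1/3*5/6) = [1/9, 5/18) <- contains code 5/36
  'd': [0/1 + 1/3*5/6, 0/1 + 1/3*1/1) = [5/18, 1/3)
  emit 'c', narrow to [1/9, 5/18)
Step 3: interval [1/9, 5/18), width = 5/18 - 1/9 = 1/6
  'b': [1/9 + 1/6*0/1, 1/9 + 1/6*1/3) = [1/9, 1/6) <- contains code 5/36
  'c': [1/9 + 1/6*1/3, 1/9 + 1/6*5/6) = [1/6, 1/4)
  'd': [1/9 + 1/6*5/6, 1/9 + 1/6*1/1) = [1/4, 5/18)
  emit 'b', narrow to [1/9, 1/6)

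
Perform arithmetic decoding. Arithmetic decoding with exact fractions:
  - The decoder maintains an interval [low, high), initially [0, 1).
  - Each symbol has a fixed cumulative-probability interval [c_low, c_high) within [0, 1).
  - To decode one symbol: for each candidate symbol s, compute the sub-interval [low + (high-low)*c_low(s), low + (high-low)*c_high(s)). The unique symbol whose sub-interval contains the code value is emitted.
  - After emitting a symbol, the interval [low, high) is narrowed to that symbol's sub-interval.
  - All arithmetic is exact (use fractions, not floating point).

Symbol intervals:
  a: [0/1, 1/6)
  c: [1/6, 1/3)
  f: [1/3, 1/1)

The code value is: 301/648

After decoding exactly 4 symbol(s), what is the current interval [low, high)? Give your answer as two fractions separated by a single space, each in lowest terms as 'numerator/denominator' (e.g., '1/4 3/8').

Answer: 25/54 151/324

Derivation:
Step 1: interval [0/1, 1/1), width = 1/1 - 0/1 = 1/1
  'a': [0/1 + 1/1*0/1, 0/1 + 1/1*1/6) = [0/1, 1/6)
  'c': [0/1 + 1/1*1/6, 0/1 + 1/1*1/3) = [1/6, 1/3)
  'f': [0/1 + 1/1*1/3, 0/1 + 1/1*1/1) = [1/3, 1/1) <- contains code 301/648
  emit 'f', narrow to [1/3, 1/1)
Step 2: interval [1/3, 1/1), width = 1/1 - 1/3 = 2/3
  'a': [1/3 + 2/3*0/1, 1/3 + 2/3*1/6) = [1/3, 4/9)
  'c': [1/3 + 2/3*1/6, 1/3 + 2/3*1/3) = [4/9, 5/9) <- contains code 301/648
  'f': [1/3 + 2/3*1/3, 1/3 + 2/3*1/1) = [5/9, 1/1)
  emit 'c', narrow to [4/9, 5/9)
Step 3: interval [4/9, 5/9), width = 5/9 - 4/9 = 1/9
  'a': [4/9 + 1/9*0/1, 4/9 + 1/9*1/6) = [4/9, 25/54)
  'c': [4/9 + 1/9*1/6, 4/9 + 1/9*1/3) = [25/54, 13/27) <- contains code 301/648
  'f': [4/9 + 1/9*1/3, 4/9 + 1/9*1/1) = [13/27, 5/9)
  emit 'c', narrow to [25/54, 13/27)
Step 4: interval [25/54, 13/27), width = 13/27 - 25/54 = 1/54
  'a': [25/54 + 1/54*0/1, 25/54 + 1/54*1/6) = [25/54, 151/324) <- contains code 301/648
  'c': [25/54 + 1/54*1/6, 25/54 + 1/54*1/3) = [151/324, 38/81)
  'f': [25/54 + 1/54*1/3, 25/54 + 1/54*1/1) = [38/81, 13/27)
  emit 'a', narrow to [25/54, 151/324)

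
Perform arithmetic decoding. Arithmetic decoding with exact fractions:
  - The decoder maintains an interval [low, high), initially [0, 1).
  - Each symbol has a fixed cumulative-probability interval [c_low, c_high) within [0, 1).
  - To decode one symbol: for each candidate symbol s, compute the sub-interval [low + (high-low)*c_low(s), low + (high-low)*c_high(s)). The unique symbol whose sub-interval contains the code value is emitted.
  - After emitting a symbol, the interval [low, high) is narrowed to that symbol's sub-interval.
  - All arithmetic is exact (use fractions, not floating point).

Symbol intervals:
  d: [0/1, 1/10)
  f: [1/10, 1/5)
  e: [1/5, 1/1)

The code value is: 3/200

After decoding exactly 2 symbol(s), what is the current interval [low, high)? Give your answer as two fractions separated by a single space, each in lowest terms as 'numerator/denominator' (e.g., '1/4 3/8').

Answer: 1/100 1/50

Derivation:
Step 1: interval [0/1, 1/1), width = 1/1 - 0/1 = 1/1
  'd': [0/1 + 1/1*0/1, 0/1 + 1/1*1/10) = [0/1, 1/10) <- contains code 3/200
  'f': [0/1 + 1/1*1/10, 0/1 + 1/1*1/5) = [1/10, 1/5)
  'e': [0/1 + 1/1*1/5, 0/1 + 1/1*1/1) = [1/5, 1/1)
  emit 'd', narrow to [0/1, 1/10)
Step 2: interval [0/1, 1/10), width = 1/10 - 0/1 = 1/10
  'd': [0/1 + 1/10*0/1, 0/1 + 1/10*1/10) = [0/1, 1/100)
  'f': [0/1 + 1/10*1/10, 0/1 + 1/10*1/5) = [1/100, 1/50) <- contains code 3/200
  'e': [0/1 + 1/10*1/5, 0/1 + 1/10*1/1) = [1/50, 1/10)
  emit 'f', narrow to [1/100, 1/50)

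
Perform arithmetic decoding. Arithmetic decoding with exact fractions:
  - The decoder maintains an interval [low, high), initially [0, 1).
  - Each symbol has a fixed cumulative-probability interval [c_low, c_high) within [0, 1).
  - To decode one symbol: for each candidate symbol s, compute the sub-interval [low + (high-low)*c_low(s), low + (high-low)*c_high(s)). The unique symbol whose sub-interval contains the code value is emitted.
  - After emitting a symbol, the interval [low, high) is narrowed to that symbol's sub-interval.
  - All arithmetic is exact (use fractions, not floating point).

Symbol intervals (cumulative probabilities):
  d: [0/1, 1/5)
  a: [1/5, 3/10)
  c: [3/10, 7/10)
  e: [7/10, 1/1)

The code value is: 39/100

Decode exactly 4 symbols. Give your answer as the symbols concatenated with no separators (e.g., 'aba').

Answer: caac

Derivation:
Step 1: interval [0/1, 1/1), width = 1/1 - 0/1 = 1/1
  'd': [0/1 + 1/1*0/1, 0/1 + 1/1*1/5) = [0/1, 1/5)
  'a': [0/1 + 1/1*1/5, 0/1 + 1/1*3/10) = [1/5, 3/10)
  'c': [0/1 + 1/1*3/10, 0/1 + 1/1*7/10) = [3/10, 7/10) <- contains code 39/100
  'e': [0/1 + 1/1*7/10, 0/1 + 1/1*1/1) = [7/10, 1/1)
  emit 'c', narrow to [3/10, 7/10)
Step 2: interval [3/10, 7/10), width = 7/10 - 3/10 = 2/5
  'd': [3/10 + 2/5*0/1, 3/10 + 2/5*1/5) = [3/10, 19/50)
  'a': [3/10 + 2/5*1/5, 3/10 + 2/5*3/10) = [19/50, 21/50) <- contains code 39/100
  'c': [3/10 + 2/5*3/10, 3/10 + 2/5*7/10) = [21/50, 29/50)
  'e': [3/10 + 2/5*7/10, 3/10 + 2/5*1/1) = [29/50, 7/10)
  emit 'a', narrow to [19/50, 21/50)
Step 3: interval [19/50, 21/50), width = 21/50 - 19/50 = 1/25
  'd': [19/50 + 1/25*0/1, 19/50 + 1/25*1/5) = [19/50, 97/250)
  'a': [19/50 + 1/25*1/5, 19/50 + 1/25*3/10) = [97/250, 49/125) <- contains code 39/100
  'c': [19/50 + 1/25*3/10, 19/50 + 1/25*7/10) = [49/125, 51/125)
  'e': [19/50 + 1/25*7/10, 19/50 + 1/25*1/1) = [51/125, 21/50)
  emit 'a', narrow to [97/250, 49/125)
Step 4: interval [97/250, 49/125), width = 49/125 - 97/250 = 1/250
  'd': [97/250 + 1/250*0/1, 97/250 + 1/250*1/5) = [97/250, 243/625)
  'a': [97/250 + 1/250*1/5, 97/250 + 1/250*3/10) = [243/625, 973/2500)
  'c': [97/250 + 1/250*3/10, 97/250 + 1/250*7/10) = [973/2500, 977/2500) <- contains code 39/100
  'e': [97/250 + 1/250*7/10, 97/250 + 1/250*1/1) = [977/2500, 49/125)
  emit 'c', narrow to [973/2500, 977/2500)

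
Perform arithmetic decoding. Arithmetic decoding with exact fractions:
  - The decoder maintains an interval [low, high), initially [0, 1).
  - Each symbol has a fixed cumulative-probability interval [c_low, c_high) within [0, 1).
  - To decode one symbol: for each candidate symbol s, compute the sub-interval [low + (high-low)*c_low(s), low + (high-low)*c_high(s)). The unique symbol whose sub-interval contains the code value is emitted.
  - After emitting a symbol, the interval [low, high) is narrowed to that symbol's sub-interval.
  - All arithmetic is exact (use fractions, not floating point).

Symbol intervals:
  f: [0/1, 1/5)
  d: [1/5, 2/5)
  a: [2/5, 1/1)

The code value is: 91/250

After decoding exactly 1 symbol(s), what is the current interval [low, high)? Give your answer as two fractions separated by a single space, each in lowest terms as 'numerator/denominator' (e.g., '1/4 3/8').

Answer: 1/5 2/5

Derivation:
Step 1: interval [0/1, 1/1), width = 1/1 - 0/1 = 1/1
  'f': [0/1 + 1/1*0/1, 0/1 + 1/1*1/5) = [0/1, 1/5)
  'd': [0/1 + 1/1*1/5, 0/1 + 1/1*2/5) = [1/5, 2/5) <- contains code 91/250
  'a': [0/1 + 1/1*2/5, 0/1 + 1/1*1/1) = [2/5, 1/1)
  emit 'd', narrow to [1/5, 2/5)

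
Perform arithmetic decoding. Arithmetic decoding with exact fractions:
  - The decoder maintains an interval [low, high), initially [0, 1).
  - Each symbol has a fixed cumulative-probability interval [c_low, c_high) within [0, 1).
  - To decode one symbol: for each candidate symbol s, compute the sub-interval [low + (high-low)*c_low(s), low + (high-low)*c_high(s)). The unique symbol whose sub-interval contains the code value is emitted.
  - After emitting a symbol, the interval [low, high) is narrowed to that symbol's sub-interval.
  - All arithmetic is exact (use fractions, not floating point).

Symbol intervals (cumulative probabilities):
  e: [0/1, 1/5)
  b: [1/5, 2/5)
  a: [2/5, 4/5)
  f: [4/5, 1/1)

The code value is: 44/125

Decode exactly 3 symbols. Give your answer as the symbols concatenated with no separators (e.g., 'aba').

Step 1: interval [0/1, 1/1), width = 1/1 - 0/1 = 1/1
  'e': [0/1 + 1/1*0/1, 0/1 + 1/1*1/5) = [0/1, 1/5)
  'b': [0/1 + 1/1*1/5, 0/1 + 1/1*2/5) = [1/5, 2/5) <- contains code 44/125
  'a': [0/1 + 1/1*2/5, 0/1 + 1/1*4/5) = [2/5, 4/5)
  'f': [0/1 + 1/1*4/5, 0/1 + 1/1*1/1) = [4/5, 1/1)
  emit 'b', narrow to [1/5, 2/5)
Step 2: interval [1/5, 2/5), width = 2/5 - 1/5 = 1/5
  'e': [1/5 + 1/5*0/1, 1/5 + 1/5*1/5) = [1/5, 6/25)
  'b': [1/5 + 1/5*1/5, 1/5 + 1/5*2/5) = [6/25, 7/25)
  'a': [1/5 + 1/5*2/5, 1/5 + 1/5*4/5) = [7/25, 9/25) <- contains code 44/125
  'f': [1/5 + 1/5*4/5, 1/5 + 1/5*1/1) = [9/25, 2/5)
  emit 'a', narrow to [7/25, 9/25)
Step 3: interval [7/25, 9/25), width = 9/25 - 7/25 = 2/25
  'e': [7/25 + 2/25*0/1, 7/25 + 2/25*1/5) = [7/25, 37/125)
  'b': [7/25 + 2/25*1/5, 7/25 + 2/25*2/5) = [37/125, 39/125)
  'a': [7/25 + 2/25*2/5, 7/25 + 2/25*4/5) = [39/125, 43/125)
  'f': [7/25 + 2/25*4/5, 7/25 + 2/25*1/1) = [43/125, 9/25) <- contains code 44/125
  emit 'f', narrow to [43/125, 9/25)

Answer: baf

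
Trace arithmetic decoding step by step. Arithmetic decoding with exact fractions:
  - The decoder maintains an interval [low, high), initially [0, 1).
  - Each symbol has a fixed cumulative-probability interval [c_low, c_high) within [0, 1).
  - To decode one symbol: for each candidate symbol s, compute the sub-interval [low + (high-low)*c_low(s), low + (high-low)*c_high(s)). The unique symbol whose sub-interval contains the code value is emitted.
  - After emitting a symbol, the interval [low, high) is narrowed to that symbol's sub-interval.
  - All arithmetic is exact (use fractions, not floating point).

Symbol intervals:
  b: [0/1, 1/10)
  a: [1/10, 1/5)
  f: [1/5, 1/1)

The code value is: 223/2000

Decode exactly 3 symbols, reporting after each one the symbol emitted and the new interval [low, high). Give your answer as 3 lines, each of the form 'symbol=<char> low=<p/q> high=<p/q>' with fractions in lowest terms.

Step 1: interval [0/1, 1/1), width = 1/1 - 0/1 = 1/1
  'b': [0/1 + 1/1*0/1, 0/1 + 1/1*1/10) = [0/1, 1/10)
  'a': [0/1 + 1/1*1/10, 0/1 + 1/1*1/5) = [1/10, 1/5) <- contains code 223/2000
  'f': [0/1 + 1/1*1/5, 0/1 + 1/1*1/1) = [1/5, 1/1)
  emit 'a', narrow to [1/10, 1/5)
Step 2: interval [1/10, 1/5), width = 1/5 - 1/10 = 1/10
  'b': [1/10 + 1/10*0/1, 1/10 + 1/10*1/10) = [1/10, 11/100)
  'a': [1/10 + 1/10*1/10, 1/10 + 1/10*1/5) = [11/100, 3/25) <- contains code 223/2000
  'f': [1/10 + 1/10*1/5, 1/10 + 1/10*1/1) = [3/25, 1/5)
  emit 'a', narrow to [11/100, 3/25)
Step 3: interval [11/100, 3/25), width = 3/25 - 11/100 = 1/100
  'b': [11/100 + 1/100*0/1, 11/100 + 1/100*1/10) = [11/100, 111/1000)
  'a': [11/100 + 1/100*1/10, 11/100 + 1/100*1/5) = [111/1000, 14/125) <- contains code 223/2000
  'f': [11/100 + 1/100*1/5, 11/100 + 1/100*1/1) = [14/125, 3/25)
  emit 'a', narrow to [111/1000, 14/125)

Answer: symbol=a low=1/10 high=1/5
symbol=a low=11/100 high=3/25
symbol=a low=111/1000 high=14/125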